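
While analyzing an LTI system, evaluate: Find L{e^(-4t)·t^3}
First shifting: L{e^(at)f(t)}=F(s-a)
L{t^3}=6/s^4
Shift s → s + 4: 6/(s + 4)^4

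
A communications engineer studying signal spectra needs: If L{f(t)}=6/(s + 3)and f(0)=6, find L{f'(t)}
L{f'(t)}=s·F(s) - f(0)=6s/(s + 3) - 6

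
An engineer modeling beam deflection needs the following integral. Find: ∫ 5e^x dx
Since d/dx[e^x] = +e^x, we get 5e^x+C

Answer: 5e^x+C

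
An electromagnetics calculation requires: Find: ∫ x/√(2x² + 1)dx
Let u = 2x²+1, du = 4x dx
∫ (1/4)·u^(-1/2) du = √u/2+C

Answer: √(2x²+1)/2+C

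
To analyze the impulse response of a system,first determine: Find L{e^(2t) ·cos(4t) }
First shifting: L{e^(at)f(t)} = F(s-a)
L{cos(4t)} = s/(s²+16)
Shift: (s-2)/((s-2)²+16)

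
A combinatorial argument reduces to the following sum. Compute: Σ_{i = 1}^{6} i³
Using formula: Σ i^3 = [n(n+1)/2]² = [6·7/2]² = 441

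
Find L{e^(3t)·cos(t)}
First shifting: L{e^(at)f(t)} = F(s-a)
L{cos(t)} = s/(s²+1)
Shift: (s-3)/((s-3)²+1)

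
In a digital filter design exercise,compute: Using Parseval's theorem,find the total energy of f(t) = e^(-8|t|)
Parseval's theorem: E=integral |f(t)|^2 dt=(1/2pi) integral |F(omega)|^2 domega
E=integral_{-inf}^{inf} e^(-16|t|) dt=2*integral_0^inf e^(-16t) dt=2/(2*8)=1/8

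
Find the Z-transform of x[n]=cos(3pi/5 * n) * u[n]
Z{cos(w0*n)*u[n]}=z(z - cos(w0))/(z^2-2z*cos(w0)+1)
With w0=3pi/5: X(z)=z(z - cos(3pi/5))/(z^2-2z*cos(3pi/5)+1)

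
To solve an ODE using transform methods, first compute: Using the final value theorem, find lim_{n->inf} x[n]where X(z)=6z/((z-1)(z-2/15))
Final value theorem: lim x[n] = lim_{z->1} (z-1) * X(z)
(z-1) * X(z) = 6z/(z-2/15)
As z->1: 6/(1 - 2/15) = 6/(13/15) = 90/13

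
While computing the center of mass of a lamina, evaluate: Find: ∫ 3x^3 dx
Using power rule: ∫ 3x^3 dx = 3/4 x^4+C = (3/4)x^4+C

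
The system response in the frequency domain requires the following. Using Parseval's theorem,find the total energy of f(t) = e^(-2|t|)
Parseval's theorem: E=integral |f(t)|^2 dt=(1/2pi) integral |F(omega)|^2 domega
E=integral_{-inf}^{inf} e^(-4|t|) dt=2*integral_0^inf e^(-4t) dt=2/(2*2)=1/2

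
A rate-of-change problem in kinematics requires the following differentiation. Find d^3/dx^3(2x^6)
Apply power rule 3 times:
d^1: 12x^5
d^2: 60x^4
d^3: 240x^3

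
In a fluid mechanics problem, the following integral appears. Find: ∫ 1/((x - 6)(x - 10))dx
Partial fractions: 1/((x-6)(x-10))=A/(x-6)+B/(x-10)
A=-1/4, B=1/4
∫ [-1/4· 1/(x-6)+1/4· 1/(x-10)] dx
=(1/4)[ln|x-10| - ln|x-6|]+C

Answer: (1/4)·ln|(x-10)/(x-6)|+C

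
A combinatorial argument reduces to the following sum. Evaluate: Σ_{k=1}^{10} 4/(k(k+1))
Partial fractions: 4/(k(k+1)) = 4/k - 4/(k+1)
Telescoping sum: 4(1-1/11) = 4·10/11

Answer: 40/11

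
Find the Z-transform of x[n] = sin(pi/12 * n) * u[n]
Z{sin(w0 * n) * u[n]} = z * sin(w0)/(z^2-2z * cos(w0)+1)
With w0 = pi/12: X(z) = z * sin(pi/12)/(z^2-2z * cos(pi/12)+1)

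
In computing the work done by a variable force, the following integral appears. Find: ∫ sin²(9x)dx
Using identity sin²(u) = (1 - cos(2u))/2:
∫ (1 - cos(18x))/2 dx = x/2 - sin(18x)/36 + C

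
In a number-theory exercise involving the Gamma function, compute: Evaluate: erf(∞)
erf(∞)=1 (the error function converges to 1)

Answer: 1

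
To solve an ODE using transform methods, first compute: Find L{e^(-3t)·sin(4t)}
First shifting: L{e^(at)f(t)}=F(s-a)
L{sin(4t)}=4/(s²+16)
Shift: 4/((s+3)²+16)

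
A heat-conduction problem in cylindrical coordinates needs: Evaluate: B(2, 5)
B(x,y) = Γ(x)Γ(y)/Γ(x + y) = (x-1)!(y-1)!/(x + y-1)!
B(2,5) = 1!·4!/6! = 1/30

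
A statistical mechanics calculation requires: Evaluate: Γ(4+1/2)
Γ(n+1/2) = (2n)!√π/(4^n·n!)
= 40320√π/(256·24) = (105/16)·√π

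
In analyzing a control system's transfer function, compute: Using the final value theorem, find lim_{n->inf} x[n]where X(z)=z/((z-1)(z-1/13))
Final value theorem: lim x[n]=lim_{z->1} (z-1) * X(z)
(z-1) * X(z)=z/(z-1/13)
As z->1: 1/(1 - 1/13)=1/(12/13)=13/12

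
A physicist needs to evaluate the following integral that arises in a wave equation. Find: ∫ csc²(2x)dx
Since d/dx[-cot(2x)] = 2csc²(2x), integral = -cot(2x)/2 + C

Answer: (-1/2)cot(2x) + C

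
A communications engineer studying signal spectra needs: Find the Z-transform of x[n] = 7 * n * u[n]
Z{n * u[n]}=z/(z-1)^2
By linearity: Z{7 * n * u[n]}=7z/(z-1)^2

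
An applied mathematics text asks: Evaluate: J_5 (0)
J_n(0) = 0 for all n > 0 (Bessel function of first kind)
J_5(0) = 0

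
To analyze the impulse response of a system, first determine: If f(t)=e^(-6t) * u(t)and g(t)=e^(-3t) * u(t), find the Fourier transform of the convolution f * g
By the convolution theorem: F{f*g}=F(omega)*G(omega)
F(omega)=1/(6+j*omega), G(omega)=1/(3+j*omega)
F{f*g}=1/((6+j*omega)(3+j*omega))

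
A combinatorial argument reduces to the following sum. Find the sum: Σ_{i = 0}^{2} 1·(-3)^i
Geometric series: S=a(1 - r^n)/(1 - r)
a=1, r=-3, n=3
S=1(1 + 27)/4=7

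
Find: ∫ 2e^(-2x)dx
Since d/dx[e^(-2x)] = -2e^(-2x), we get -1 e^(-2x) + C

Answer: -e^(-2x) + C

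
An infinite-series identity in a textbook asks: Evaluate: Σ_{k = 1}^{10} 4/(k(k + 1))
Partial fractions: 4/(k(k + 1)) = 4/k - 4/(k + 1)
Telescoping sum: 4(1 - 1/11) = 4·10/11

Answer: 40/11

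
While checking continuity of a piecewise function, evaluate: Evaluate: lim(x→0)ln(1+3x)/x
L'Hôpital (0/0): lim 3/(1 + 3x) / 1 = 3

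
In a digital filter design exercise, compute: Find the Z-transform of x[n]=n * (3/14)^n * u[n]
Using the property Z{n*a^n*u[n]} = az/(z-a)^2
With a = 3/14: X(z) = (3/14)z/(z - 3/14)^2, |z| > 3/14

Answer: (3/14)z/(z - 3/14)^2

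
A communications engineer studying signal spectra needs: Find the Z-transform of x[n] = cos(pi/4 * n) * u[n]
Z{cos(w0 * n) * u[n]}=z(z - cos(w0))/(z^2-2z * cos(w0)+1)
With w0=pi/4: X(z)=z(z - cos(pi/4))/(z^2-2z * cos(pi/4)+1)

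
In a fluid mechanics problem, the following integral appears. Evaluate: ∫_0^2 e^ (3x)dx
Antiderivative: (1/3)e^(3x)
Evaluate: (1/3)(e^6 - 1)

Answer: (e^6 - 1)/3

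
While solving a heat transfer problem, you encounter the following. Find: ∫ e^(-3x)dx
Since d/dx[e^(-3x)]=-3e^(-3x), we get -1/3 e^(-3x) + C

Answer: (-1/3)e^(-3x) + C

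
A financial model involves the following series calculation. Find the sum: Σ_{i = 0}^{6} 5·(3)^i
Geometric series: S = a(1 - r^n)/(1 - r)
a = 5, r = 3, n = 7
S = 5(1 - 2187)/-2 = 5465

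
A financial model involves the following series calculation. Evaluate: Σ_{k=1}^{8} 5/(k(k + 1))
Partial fractions: 5/(k(k+1))=5/k - 5/(k+1)
Telescoping sum: 5(1-1/9)=5·8/9

Answer: 40/9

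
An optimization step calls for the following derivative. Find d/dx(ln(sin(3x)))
Chain rule: d/dx[ln(u)] = u'/u where u = sin(3x)
u' = 3cos(3x)

Answer: (3cos(3x))/(sin(3x))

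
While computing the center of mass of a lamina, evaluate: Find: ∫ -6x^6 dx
Using power rule: ∫ -6x^6 dx = -6/7 x^7 + C = (-6/7)x^7 + C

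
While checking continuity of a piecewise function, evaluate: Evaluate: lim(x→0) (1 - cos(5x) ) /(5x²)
Using 1-cos(u) ≈ u²/2 for small u:
(1-cos(5x)) ≈ (5x)²/2=25x²/2
So limit=25/(2·5)=5/2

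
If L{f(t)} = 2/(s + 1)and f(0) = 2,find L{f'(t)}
L{f'(t)}=s·F(s) - f(0)=2s/(s+1)-2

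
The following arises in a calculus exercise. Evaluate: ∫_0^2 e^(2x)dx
Antiderivative: (1/2)e^(2x)
Evaluate: (1/2)(e^4-1)

Answer: (e^4-1)/2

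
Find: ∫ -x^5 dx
Using power rule: ∫ -x^5 dx=-1/6 x^6 + C=(-1/6)x^6 + C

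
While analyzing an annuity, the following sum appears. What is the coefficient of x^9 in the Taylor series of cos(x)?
cos(x) has only even powers. Coefficient of x^9=0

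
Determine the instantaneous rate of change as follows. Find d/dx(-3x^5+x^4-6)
Power rule: d/dx(ax^n) = n·a·x^(n-1)
Term by term: -15·x^4 + 4·x^3

Answer: -15x^4 + 4x^3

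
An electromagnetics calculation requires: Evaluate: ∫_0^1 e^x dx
Antiderivative: e^x
Evaluate: (e^1-1)

Answer: e^1-1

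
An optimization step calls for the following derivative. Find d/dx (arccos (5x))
d/dx[arccos(u)] = -u'/√(1-u²), u = 5x, u' = 5

Answer: -5/√(1 - 25x²)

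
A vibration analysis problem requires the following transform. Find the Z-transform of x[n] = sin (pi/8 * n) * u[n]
Z{sin(w0*n)*u[n]}=z*sin(w0)/(z^2 - 2z*cos(w0) + 1)
With w0=pi/8: X(z)=z*sin(pi/8)/(z^2 - 2z*cos(pi/8) + 1)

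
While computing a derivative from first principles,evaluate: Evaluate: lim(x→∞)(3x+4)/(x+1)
Divide numerator and denominator by x:
lim (3+4/x)/(1+1/x) = 3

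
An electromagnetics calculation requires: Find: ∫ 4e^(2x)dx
Since d/dx[e^(2x)] = 2e^(2x), we get 2 e^(2x) + C

Answer: 2e^(2x) + C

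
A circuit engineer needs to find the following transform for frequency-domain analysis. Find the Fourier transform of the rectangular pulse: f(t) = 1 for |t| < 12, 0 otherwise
F(omega)=integral from -12 to 12 of e^(-j * omega * t) dt
=2 * sin(12 * omega)/omega=24 * sinc(12 * omega/pi)

Answer: 2 * sin(12 * omega)/omega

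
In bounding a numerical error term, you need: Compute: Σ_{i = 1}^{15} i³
Using formula: Σ i^3 = [n(n+1)/2]² = [15·16/2]² = 14400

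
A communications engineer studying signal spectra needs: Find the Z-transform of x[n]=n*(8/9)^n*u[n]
Using the property Z{n*a^n*u[n]} = az/(z-a)^2
With a = 8/9: X(z) = (8/9)z/(z - 8/9)^2, |z| > 8/9

Answer: (8/9)z/(z - 8/9)^2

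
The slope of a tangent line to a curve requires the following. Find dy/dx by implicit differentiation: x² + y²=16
Differentiate both sides: 2x+2y·(dy/dx) = 0
Solve: dy/dx = -2x/(2y) = -x/y

Answer: dy/dx = -x/y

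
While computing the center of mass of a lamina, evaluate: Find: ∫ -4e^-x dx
Since d/dx[e^-x] = - e^-x, we get 4e^-x + C

Answer: 4e^-x + C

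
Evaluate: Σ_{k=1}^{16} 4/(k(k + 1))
Partial fractions: 4/(k(k+1)) = 4/k - 4/(k+1)
Telescoping sum: 4(1-1/17) = 4·16/17

Answer: 64/17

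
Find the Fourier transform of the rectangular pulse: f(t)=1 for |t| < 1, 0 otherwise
F(omega) = integral from -1 to 1 of e^(-j * omega * t) dt
= 2 * sin(1 * omega)/omega = 2 * sinc(1 * omega/pi)

Answer: 2 * sin(1 * omega)/omega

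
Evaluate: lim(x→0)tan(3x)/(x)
tan(u) ≈ u for small u:
tan(3x)/(x) ≈ 3x/(x) = 3/1

Answer: 3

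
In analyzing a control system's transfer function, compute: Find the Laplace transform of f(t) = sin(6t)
L{sin(wt)}=w/(s²+w²)
L{sin(6t)}=6/(s²+36)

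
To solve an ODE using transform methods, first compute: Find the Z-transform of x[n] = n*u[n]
Standard pair: Z{n * u[n]} = z/(z-1)^2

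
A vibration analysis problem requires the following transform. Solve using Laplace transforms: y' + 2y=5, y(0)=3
Take L of both sides: sY(s)-3+2Y(s) = 5/s
Y(s)(s+2) = 5/s+3
Y(s) = 5/(s(s+2))+3/(s+2)
Partial fractions: 5/(s(s+2)) = (5/2)/s - (5/2)/(s+2)
So Y(s) = (5/2)/s+(1/2)/(s+2)
Inverse transform (L^(-1){1/s} = 1, L^(-1){1/(s+2)} = e^(-2t)):

Answer: y(t) = 5/2+(1/2)·e^(-2t)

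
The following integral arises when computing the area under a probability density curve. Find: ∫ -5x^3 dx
Using power rule: ∫ -5x^3 dx = -5/4 x^4 + C = (-5/4)x^4 + C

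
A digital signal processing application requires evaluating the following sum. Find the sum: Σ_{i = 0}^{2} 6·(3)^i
Geometric series: S=a(1 - r^n)/(1 - r)
a=6, r=3, n=3
S=6(1-27)/-2=78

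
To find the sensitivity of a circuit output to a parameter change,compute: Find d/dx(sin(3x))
Chain rule: d/dx[sin(u)]=cos(u)·u' where u=3x
u'=3

Answer: 3·cos(3x)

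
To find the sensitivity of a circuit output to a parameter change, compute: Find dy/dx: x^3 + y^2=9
Differentiate: 3x^2+2y·(dy/dx) = 0
dy/dx = -3x^2/(2y)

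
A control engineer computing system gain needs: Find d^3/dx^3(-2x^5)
Apply power rule 3 times:
d^1: -10x^4
d^2: -40x^3
d^3: -120x^2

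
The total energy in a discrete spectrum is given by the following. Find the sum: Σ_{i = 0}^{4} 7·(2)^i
Geometric series: S = a(1 - r^n)/(1 - r)
a = 7, r = 2, n = 5
S = 7(1 - 32)/-1 = 217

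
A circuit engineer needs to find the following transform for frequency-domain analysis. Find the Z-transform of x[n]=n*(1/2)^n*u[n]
Using the property Z{n*a^n*u[n]} = az/(z-a)^2
With a = 1/2: X(z) = (1/2)z/(z - 1/2)^2, |z| > 1/2

Answer: (1/2)z/(z - 1/2)^2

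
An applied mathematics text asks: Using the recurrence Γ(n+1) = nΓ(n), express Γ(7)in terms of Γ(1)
Γ(7)=6Γ(6)=6·5Γ(5)=...=6!·Γ(1)=720·Γ(1)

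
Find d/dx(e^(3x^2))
Chain rule: d/dx[e^u] = e^u · u' where u = 3x^2
u' = 6x

Answer: 6x·e^(3x^2)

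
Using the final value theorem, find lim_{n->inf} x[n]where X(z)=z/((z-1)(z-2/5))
Final value theorem: lim x[n] = lim_{z->1} (z-1) * X(z)
(z-1) * X(z) = z/(z-2/5)
As z->1: 1/(1 - 2/5) = 1/(3/5) = 5/3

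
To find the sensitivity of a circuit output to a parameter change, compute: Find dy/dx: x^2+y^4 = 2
Differentiate: 2x+4y^3·(dy/dx) = 0
dy/dx = -2x/(4y^3)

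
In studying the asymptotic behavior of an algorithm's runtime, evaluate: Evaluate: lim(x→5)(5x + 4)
Polynomial is continuous, so substitute x=5:
5·5+4=29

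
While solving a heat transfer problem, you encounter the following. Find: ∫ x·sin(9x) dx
By parts: u = x, dv = sin(9x) dx
du = dx, v = -cos(9x)/9
= -x·cos(9x)/9 + sin(9x)/9² + C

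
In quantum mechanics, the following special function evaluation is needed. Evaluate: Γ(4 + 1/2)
Γ(n + 1/2)=(2n)!√π/(4^n·n!)
=40320√π/(256·24)=(105/16)·√π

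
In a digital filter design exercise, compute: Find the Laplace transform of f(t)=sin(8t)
L{sin(wt)}=w/(s²+w²)
L{sin(8t)}=8/(s²+64)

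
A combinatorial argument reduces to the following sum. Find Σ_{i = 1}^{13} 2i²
=2·n(n + 1)(2n + 1)/6=2·13·14·27/6=1638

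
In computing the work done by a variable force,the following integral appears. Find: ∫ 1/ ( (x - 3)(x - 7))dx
Partial fractions: 1/((x-3)(x-7)) = A/(x-3) + B/(x-7)
A = -1/4, B = 1/4
∫ [-1/4· 1/(x-3) + 1/4· 1/(x-7)] dx
= (1/4)[ln|x-7| - ln|x-3|] + C

Answer: (1/4)·ln|(x-7)/(x-3)| + C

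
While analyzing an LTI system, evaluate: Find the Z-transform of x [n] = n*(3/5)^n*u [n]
Using the property Z{n*a^n*u[n]}=az/(z-a)^2
With a=3/5: X(z)=(3/5)z/(z - 3/5)^2, |z| > 3/5

Answer: (3/5)z/(z - 3/5)^2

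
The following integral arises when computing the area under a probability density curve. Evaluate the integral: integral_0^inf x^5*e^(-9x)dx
This is a Gamma integral. Substitute u=9x (du=9 dx):
integral_0^inf x^5 * e^(-9x) dx=(1/9^6) integral_0^inf u^5 * e^(-u) du
=Gamma(6)/9^6=5!/9^6=120/531441

Answer: 40/177147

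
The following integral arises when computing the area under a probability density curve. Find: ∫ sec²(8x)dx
Since d/dx[tan(8x)]=8sec²(8x), integral=tan(8x)/8+C

Answer: (1/8)tan(8x)+C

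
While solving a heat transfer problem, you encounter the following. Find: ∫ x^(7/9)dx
Power rule: ∫ x^(7/9) dx=x^(16/9)/(16/9) + C

Answer: (9/16)·x^(16/9) + C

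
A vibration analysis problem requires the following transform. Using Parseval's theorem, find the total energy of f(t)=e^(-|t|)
Parseval's theorem: E=integral |f(t)|^2 dt=(1/2pi) integral |F(omega)|^2 domega
E=integral_{-inf}^{inf} e^(-2|t|) dt=2*integral_0^inf e^(-2t) dt=2/(2*1)=1/1

Answer: 1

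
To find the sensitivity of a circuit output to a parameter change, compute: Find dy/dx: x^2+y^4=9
Differentiate: 2x+4y^3·(dy/dx)=0
dy/dx=-2x/(4y^3)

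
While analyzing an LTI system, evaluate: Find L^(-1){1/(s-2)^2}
L^(-1){1/(s-a)^n}=t^(n-1)·e^(at)/(n-1)!
Here a=2, n=2: t^1·e^(2t)/1

Answer: t·e^(2t)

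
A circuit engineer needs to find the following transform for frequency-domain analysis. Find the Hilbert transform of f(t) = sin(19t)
The Hilbert transform shifts each frequency component by -pi/2.
H{sin(wt)} = -cos(wt)
With w = 19: H{sin(19t)} = -cos(19t)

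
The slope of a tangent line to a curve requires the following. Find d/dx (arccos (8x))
d/dx[arccos(u)] = -u'/√(1-u²), u = 8x, u' = 8

Answer: -8/√(1-64x²)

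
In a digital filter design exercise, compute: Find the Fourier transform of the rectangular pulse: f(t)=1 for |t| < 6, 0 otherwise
F(omega) = integral from -6 to 6 of e^(-j * omega * t) dt
= 2 * sin(6 * omega)/omega = 12 * sinc(6 * omega/pi)

Answer: 2 * sin(6 * omega)/omega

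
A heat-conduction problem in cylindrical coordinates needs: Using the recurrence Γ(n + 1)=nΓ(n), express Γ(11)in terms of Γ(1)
Γ(11)=10Γ(10)=10·9Γ(9)=...=10!·Γ(1)=3628800·Γ(1)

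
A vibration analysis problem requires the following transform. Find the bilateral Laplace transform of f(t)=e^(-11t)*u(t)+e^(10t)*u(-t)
For e^(-11t) * u(t): L = 1/(s+11), Re(s) > -11
For e^(10t) * u(-t): L = -1/(s-10), Re(s) < 10
Combined: F(s) = 1/(s+11)-1/(s-10), -11 < Re(s) < 10

Answer: 1/(s+11)-1/(s-10), ROC: -11 < Re(s) < 10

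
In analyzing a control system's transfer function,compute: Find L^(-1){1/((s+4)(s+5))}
Partial fractions: 1/((s + 4)(s + 5))=A/(s + 4) + B/(s + 5)
Cover-up: A=1/(s + 5)|_{s=-4}=1; B=1/(s + 4)|_{s=-5}=-1
L^(-1)=e^(-4t) - e^(-5t)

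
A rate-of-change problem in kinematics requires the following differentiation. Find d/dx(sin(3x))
Chain rule: d/dx[sin(u)] = cos(u)·u' where u = 3x
u' = 3

Answer: 3·cos(3x)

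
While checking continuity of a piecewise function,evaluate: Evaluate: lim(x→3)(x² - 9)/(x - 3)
Factor: (x² - 9) = (x-3)(x+3)
Cancel (x-3): lim(x→3) (x+3) = 6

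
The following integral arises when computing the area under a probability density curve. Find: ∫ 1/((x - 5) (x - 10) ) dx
Partial fractions: 1/((x-5)(x-10))=A/(x-5)+B/(x-10)
A=-1/5, B=1/5
∫ [-1/5· 1/(x-5)+1/5· 1/(x-10)] dx
=(1/5)[ln|x-10| - ln|x-5|]+C

Answer: (1/5)·ln|(x-10)/(x-5)|+C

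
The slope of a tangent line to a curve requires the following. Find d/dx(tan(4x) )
Chain rule: d/dx[tan(u)]=sec²(u)·u' where u=4x
u'=4

Answer: 4·sec²(4x)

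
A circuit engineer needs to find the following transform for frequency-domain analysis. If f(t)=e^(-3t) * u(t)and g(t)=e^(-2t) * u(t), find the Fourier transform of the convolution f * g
By the convolution theorem: F{f * g} = F(omega) * G(omega)
F(omega) = 1/(3 + j * omega), G(omega) = 1/(2 + j * omega)
F{f * g} = 1/((3 + j * omega)(2 + j * omega))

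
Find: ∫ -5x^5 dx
Using power rule: ∫ -5x^5 dx=-5/6 x^6 + C=(-5/6)x^6 + C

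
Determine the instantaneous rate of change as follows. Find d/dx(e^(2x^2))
Chain rule: d/dx[e^u] = e^u · u' where u = 2x^2
u' = 4x

Answer: 4x·e^(2x^2)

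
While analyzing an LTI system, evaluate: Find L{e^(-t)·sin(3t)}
First shifting: L{e^(at)f(t)}=F(s-a)
L{sin(3t)}=3/(s²+9)
Shift: 3/((s+1)²+9)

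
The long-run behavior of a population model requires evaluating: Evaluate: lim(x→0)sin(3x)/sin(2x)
sin(u) ≈ u for small u:
sin(3x)/sin(2x) ≈ 3x/(2x) = 3/2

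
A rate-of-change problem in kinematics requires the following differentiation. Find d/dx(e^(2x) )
Chain rule: d/dx[e^u]=e^u · u' where u=2x
u'=2

Answer: 2·e^(2x)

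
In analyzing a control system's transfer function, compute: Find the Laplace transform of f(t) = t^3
L{t^n}=n!/s^(n + 1)
L{t^3}=3!/s^4=6/s^4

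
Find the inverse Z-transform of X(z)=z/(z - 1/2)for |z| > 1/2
Standard pair: z/(z-a) <-> a^n*u[n] for causal signals
With a = 1/2: x[n] = (1/2)^n*u[n]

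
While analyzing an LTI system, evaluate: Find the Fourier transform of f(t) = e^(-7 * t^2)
The Fourier transform of a Gaussian e^(-a * t^2) is sqrt(pi/a) * e^(-omega^2/(4a)).
With a = 7: F(omega) = sqrt(pi/7) * e^(-omega^2/28)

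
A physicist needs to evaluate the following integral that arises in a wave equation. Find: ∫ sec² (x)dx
Since d/dx[tan(x)]=sec²(x), integral=tan(x)+C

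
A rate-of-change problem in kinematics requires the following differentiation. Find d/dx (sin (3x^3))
Chain rule: d/dx[sin(u)]=cos(u)·u' where u=3x^3
u'=9x^2

Answer: 9x^2·cos(3x^3)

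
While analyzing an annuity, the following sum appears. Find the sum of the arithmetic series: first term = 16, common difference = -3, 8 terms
Last term: a_n = 16+(8-1)·-3 = -5
Sum = n(a_1+a_n)/2 = 8(16+(-5))/2 = 44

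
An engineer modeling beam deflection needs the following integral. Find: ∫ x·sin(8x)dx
By parts: u = x, dv = sin(8x) dx
du = dx, v = -cos(8x)/8
= -x·cos(8x)/8 + sin(8x)/8² + C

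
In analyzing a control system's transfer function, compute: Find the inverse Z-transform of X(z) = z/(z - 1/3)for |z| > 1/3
Standard pair: z/(z-a) <-> a^n*u[n] for causal signals
With a = 1/3: x[n] = (1/3)^n*u[n]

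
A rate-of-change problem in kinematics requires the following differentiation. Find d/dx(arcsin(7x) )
d/dx[arcsin(u)] = u'/√(1-u²), u = 7x, u' = 7

Answer: 7/√(1-49x²)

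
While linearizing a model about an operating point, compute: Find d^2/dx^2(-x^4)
Apply power rule 2 times:
d^1: -4x^3
d^2: -12x^2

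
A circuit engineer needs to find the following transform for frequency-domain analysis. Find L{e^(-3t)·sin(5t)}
First shifting: L{e^(at)f(t)}=F(s-a)
L{sin(5t)}=5/(s² + 25)
Shift: 5/((s + 3)² + 25)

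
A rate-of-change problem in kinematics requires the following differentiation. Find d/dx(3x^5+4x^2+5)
Power rule: d/dx(ax^n) = n·a·x^(n-1)
Term by term: 15·x^4+8·x

Answer: 15x^4+8x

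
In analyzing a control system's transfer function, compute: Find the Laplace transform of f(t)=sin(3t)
L{sin(wt)}=w/(s²+w²)
L{sin(3t)}=3/(s²+9)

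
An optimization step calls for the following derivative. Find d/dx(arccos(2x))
d/dx[arccos(u)] = -u'/√(1-u²), u = 2x, u' = 2

Answer: -2/√(1-4x²)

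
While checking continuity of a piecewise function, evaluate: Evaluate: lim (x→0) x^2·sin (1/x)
Squeeze theorem: -|x^2| ≤ x^2·sin(1/x) ≤ |x^2|
Since x^2 → 0 as x → 0, by squeeze theorem the limit is 0

Answer: 0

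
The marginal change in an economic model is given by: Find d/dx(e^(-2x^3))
Chain rule: d/dx[e^u]=e^u · u' where u=-2x^3
u'=-6x^2

Answer: -6x^2·e^(-2x^3)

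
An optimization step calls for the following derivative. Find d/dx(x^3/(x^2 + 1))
Quotient rule: (f/g)' = (f'g - fg')/g²
f = x^3, f' = 3x^2
g = x^2 + 1, g' = 2x

Answer: (3x^2·(x^2 + 1) - 2x^4)/(x^2 + 1)²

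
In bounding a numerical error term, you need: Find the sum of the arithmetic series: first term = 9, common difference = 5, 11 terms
Last term: a_n = 9+(11-1)·5 = 59
Sum = n(a_1+a_n)/2 = 11(9+59)/2 = 374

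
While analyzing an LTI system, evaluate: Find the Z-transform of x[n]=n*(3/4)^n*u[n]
Using the property Z{n * a^n * u[n]}=az/(z-a)^2
With a=3/4: X(z)=(3/4)z/(z - 3/4)^2, |z| > 3/4

Answer: (3/4)z/(z - 3/4)^2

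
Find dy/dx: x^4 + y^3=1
Differentiate: 4x^3+3y^2·(dy/dx)=0
dy/dx=-4x^3/(3y^2)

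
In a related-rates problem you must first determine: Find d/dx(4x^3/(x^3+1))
Quotient rule: (f/g)'=(f'g - fg')/g²
f=4x^3, f'=12x^2
g=x^3+1, g'=3x^2

Answer: (12x^2·(x^3+1)-12x^5)/(x^3+1)²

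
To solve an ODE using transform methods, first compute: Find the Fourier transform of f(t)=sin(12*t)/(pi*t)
sin(W * t)/(pi * t) = (W/pi) * sinc(W * t/pi) is the impulse response of the ideal low-pass filter with cutoff W (here W = 12).
Its Fourier transform is a rectangular function:
F(omega) = 1 for |omega| < 12, 0 otherwise

Answer: rect(omega/24) [i.e., 1 for |omega| < 12, 0 otherwise]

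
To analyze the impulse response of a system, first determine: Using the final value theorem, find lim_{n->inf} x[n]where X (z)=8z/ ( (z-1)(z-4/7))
Final value theorem: lim x[n]=lim_{z->1} (z-1)*X(z)
(z-1)*X(z)=8z/(z-4/7)
As z->1: 8/(1 - 4/7)=8/(3/7)=56/3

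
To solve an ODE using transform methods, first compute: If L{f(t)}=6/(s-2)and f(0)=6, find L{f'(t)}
L{f'(t)} = s·F(s) - f(0) = 6s/(s-2)-6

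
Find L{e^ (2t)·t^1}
First shifting: L{e^(at)f(t)}=F(s-a)
L{t^1}=1/s^2
Shift s → s-2: 1/(s-2)^2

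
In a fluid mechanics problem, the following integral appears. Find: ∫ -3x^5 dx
Using power rule: ∫ -3x^5 dx=-3/6 x^6+C=(-1/2)x^6+C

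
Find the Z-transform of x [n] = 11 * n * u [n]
Z{n * u[n]}=z/(z-1)^2
By linearity: Z{11 * n * u[n]}=11z/(z-1)^2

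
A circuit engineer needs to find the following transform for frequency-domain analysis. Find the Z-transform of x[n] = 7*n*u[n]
Z{n * u[n]}=z/(z-1)^2
By linearity: Z{7 * n * u[n]}=7z/(z-1)^2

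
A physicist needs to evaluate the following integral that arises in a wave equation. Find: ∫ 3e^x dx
Since d/dx[e^x] = + e^x, we get 3e^x + C

Answer: 3e^x + C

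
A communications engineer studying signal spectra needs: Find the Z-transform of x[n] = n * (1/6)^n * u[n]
Using the property Z{n * a^n * u[n]} = az/(z-a)^2
With a = 1/6: X(z) = (1/6)z/(z - 1/6)^2, |z| > 1/6

Answer: (1/6)z/(z - 1/6)^2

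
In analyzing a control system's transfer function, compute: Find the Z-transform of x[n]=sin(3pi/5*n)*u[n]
Z{sin(w0 * n) * u[n]}=z * sin(w0)/(z^2-2z * cos(w0)+1)
With w0=3pi/5: X(z)=z * sin(3pi/5)/(z^2-2z * cos(3pi/5)+1)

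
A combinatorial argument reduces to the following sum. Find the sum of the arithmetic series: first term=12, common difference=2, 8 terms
Last term: a_n = 12 + (8 - 1)·2 = 26
Sum = n(a_1 + a_n)/2 = 8(12 + 26)/2 = 152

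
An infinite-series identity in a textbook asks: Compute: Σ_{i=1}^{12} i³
Using formula: Σ i^3=[n(n + 1)/2]²=[12·13/2]²=6084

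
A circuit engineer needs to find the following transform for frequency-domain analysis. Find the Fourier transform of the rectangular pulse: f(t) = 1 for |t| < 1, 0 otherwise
F(omega) = integral from -1 to 1 of e^(-j * omega * t) dt
= 2 * sin(1 * omega)/omega = 2 * sinc(1 * omega/pi)

Answer: 2 * sin(1 * omega)/omega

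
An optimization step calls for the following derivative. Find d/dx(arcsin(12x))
d/dx[arcsin(u)]=u'/√(1-u²), u=12x, u'=12

Answer: 12/√(1-144x²)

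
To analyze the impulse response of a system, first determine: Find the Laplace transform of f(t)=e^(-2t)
L{e^(at)} = 1/(s-a)
L{e^(-2t)} = 1/(s + 2)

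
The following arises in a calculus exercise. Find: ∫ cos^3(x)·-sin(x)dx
Let u=cos(x), du=-sin(x) dx
∫ u^3 du=u^4/4 + C

Answer: cos^4(x)/4 + C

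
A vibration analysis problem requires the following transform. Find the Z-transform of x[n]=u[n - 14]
Using the time-shift property: Z{u[n-14]} = z^(-14)*z/(z-1)
= z^(-13)/(z-1)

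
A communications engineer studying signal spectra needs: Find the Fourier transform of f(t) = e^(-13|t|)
Using the standard pair: F{e^(-a|t|)}=2a/(a^2+omega^2)
With a=13: F(omega)=26/(169+omega^2)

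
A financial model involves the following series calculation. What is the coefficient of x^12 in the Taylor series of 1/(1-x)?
1/(1-x)=Σ x^n for |x|<1
All coefficients are 1

Answer: 1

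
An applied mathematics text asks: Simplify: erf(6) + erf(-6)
erf is odd: erf(-6)=-erf(6)
erf(6) + erf(-6)=erf(6) - erf(6)=0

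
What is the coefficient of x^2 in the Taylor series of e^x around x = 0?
Taylor series of e^x = Σ x^n/n!
Coefficient of x^2 = 1/2! = 1/2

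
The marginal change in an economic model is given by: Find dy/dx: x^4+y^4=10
Differentiate: 4x^3 + 4y^3·(dy/dx) = 0
dy/dx = -4x^3/(4y^3)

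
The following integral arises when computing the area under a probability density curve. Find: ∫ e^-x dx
Since d/dx[e^-x]=- e^-x, we get -1e^-x + C

Answer: -e^-x + C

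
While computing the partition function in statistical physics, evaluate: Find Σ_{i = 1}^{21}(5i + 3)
=5·Σ i + 3·21=5·231 + 63=1218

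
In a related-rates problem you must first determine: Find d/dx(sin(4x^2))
Chain rule: d/dx[sin(u)] = cos(u)·u' where u = 4x^2
u' = 8x

Answer: 8x·cos(4x^2)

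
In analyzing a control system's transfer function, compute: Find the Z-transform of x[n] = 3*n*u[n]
Z{n*u[n]} = z/(z-1)^2
By linearity: Z{3*n*u[n]} = 3z/(z-1)^2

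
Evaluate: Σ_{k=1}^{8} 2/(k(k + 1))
Partial fractions: 2/(k(k + 1))=2/k - 2/(k + 1)
Telescoping sum: 2(1 - 1/9)=2·8/9

Answer: 16/9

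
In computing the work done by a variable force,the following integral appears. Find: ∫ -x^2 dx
Using power rule: ∫ -x^2 dx = -1/3 x^3 + C = (-1/3)x^3 + C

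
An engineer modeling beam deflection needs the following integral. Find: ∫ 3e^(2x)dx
Since d/dx[e^(2x)]=2e^(2x), we get 3/2 e^(2x)+C

Answer: (3/2)e^(2x)+C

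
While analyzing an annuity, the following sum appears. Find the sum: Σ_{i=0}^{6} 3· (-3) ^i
Geometric series: S=a(1 - r^n)/(1 - r)
a=3, r=-3, n=7
S=3(1 + 2187)/4=1641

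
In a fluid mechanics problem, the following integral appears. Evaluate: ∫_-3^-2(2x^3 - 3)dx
Step 1: Find antiderivative F(x) = (1/2)x^4 - 3x
Step 2: F(-2) - F(-3) = 14 - (99/2) = -71/2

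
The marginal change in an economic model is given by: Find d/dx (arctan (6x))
d/dx[arctan(u)]=u'/(1 + u²), u=6x, u'=6

Answer: 6/(1 + 36x²)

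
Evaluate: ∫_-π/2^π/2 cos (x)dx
Antiderivative: sin(x)
Evaluate at bounds: [sin(1·π/2)/1] - [sin(1·-π/2)/1]
= ((1) - (-1))/1 = 2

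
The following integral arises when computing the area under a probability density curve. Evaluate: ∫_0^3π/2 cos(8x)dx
Antiderivative: sin(8x)/8
Evaluate at bounds: [sin(8·3π/2)/8] - [sin(8·0)/8]
= ((0) - (0))/8 = 0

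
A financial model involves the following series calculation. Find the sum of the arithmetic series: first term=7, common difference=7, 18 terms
Last term: a_n=7 + (18 - 1)·7=126
Sum=n(a_1 + a_n)/2=18(7 + 126)/2=1197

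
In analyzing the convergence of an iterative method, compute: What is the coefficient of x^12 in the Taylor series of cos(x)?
cos(x) = Σ (-1)^k x^(2k)/(2k)!
For x^12: (-1)^6/12! = 1/479001600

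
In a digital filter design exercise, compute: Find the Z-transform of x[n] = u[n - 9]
Using the time-shift property: Z{u[n-9]}=z^(-9)*z/(z-1)
=z^(-8)/(z-1)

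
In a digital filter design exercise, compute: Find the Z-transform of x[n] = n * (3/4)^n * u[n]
Using the property Z{n*a^n*u[n]}=az/(z-a)^2
With a=3/4: X(z)=(3/4)z/(z - 3/4)^2, |z| > 3/4

Answer: (3/4)z/(z - 3/4)^2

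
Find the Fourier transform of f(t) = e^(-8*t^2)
The Fourier transform of a Gaussian e^(-a * t^2) is sqrt(pi/a) * e^(-omega^2/(4a)).
With a=8: F(omega)=sqrt(pi/8) * e^(-omega^2/32)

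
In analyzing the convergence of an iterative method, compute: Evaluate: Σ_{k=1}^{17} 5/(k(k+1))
Partial fractions: 5/(k(k + 1)) = 5/k - 5/(k + 1)
Telescoping sum: 5(1 - 1/18) = 5·17/18

Answer: 85/18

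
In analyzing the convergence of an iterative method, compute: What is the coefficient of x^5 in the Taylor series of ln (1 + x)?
ln(1 + x)=Σ (-1)^(n + 1) x^n/n
Coefficient of x^5=(-1)^6/5=1/5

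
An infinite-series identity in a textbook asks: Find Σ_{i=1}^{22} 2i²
= 2·n(n+1)(2n+1)/6 = 2·22·23·45/6 = 7590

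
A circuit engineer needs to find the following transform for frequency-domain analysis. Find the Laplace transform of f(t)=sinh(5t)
L{sinh(at)}=a/(s²-a²)
L{sinh(5t)}=5/(s²-25)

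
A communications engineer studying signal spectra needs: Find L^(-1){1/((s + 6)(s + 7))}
Partial fractions: 1/((s + 6)(s + 7))=A/(s + 6) + B/(s + 7)
Cover-up: A=1/(s + 7)|_{s=-6}=1; B=1/(s + 6)|_{s=-7}=-1
L^(-1)=e^(-6t) - e^(-7t)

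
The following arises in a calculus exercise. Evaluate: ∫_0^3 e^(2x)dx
Antiderivative: (1/2)e^(2x)
Evaluate: (1/2)(e^6 - 1)

Answer: (e^6 - 1)/2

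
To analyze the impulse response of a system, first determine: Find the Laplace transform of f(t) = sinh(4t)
L{sinh(at)} = a/(s²-a²)
L{sinh(4t)} = 4/(s²-16)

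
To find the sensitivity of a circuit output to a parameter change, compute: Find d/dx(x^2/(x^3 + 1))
Quotient rule: (f/g)'=(f'g - fg')/g²
f=x^2, f'=2x
g=x^3+1, g'=3x^2

Answer: (2x·(x^3+1)-3x^4)/(x^3+1)²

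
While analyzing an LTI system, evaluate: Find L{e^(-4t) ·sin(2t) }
First shifting: L{e^(at)f(t)}=F(s-a)
L{sin(2t)}=2/(s²+4)
Shift: 2/((s+4)²+4)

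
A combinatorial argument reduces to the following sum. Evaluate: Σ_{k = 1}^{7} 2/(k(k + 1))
Partial fractions: 2/(k(k + 1)) = 2/k - 2/(k + 1)
Telescoping sum: 2(1 - 1/8) = 2·7/8

Answer: 7/4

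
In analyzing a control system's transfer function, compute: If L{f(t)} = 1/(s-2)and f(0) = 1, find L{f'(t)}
L{f'(t)}=s·F(s) - f(0)=s/(s-2)-1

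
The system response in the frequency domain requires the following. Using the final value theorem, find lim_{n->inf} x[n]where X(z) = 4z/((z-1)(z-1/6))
Final value theorem: lim x[n] = lim_{z->1} (z-1) * X(z)
(z-1) * X(z) = 4z/(z-1/6)
As z->1: 4/(1-1/6) = 4/(5/6) = 24/5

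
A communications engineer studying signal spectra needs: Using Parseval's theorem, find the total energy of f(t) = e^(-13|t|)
Parseval's theorem: E = integral |f(t)|^2 dt = (1/2pi) integral |F(omega)|^2 domega
E = integral_{-inf}^{inf} e^(-26|t|) dt = 2 * integral_0^inf e^(-26t) dt = 2/(2 * 13) = 1/13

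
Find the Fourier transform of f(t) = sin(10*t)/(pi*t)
sin(W*t)/(pi*t) = (W/pi)*sinc(W*t/pi) is the impulse response of the ideal low-pass filter with cutoff W (here W = 10).
Its Fourier transform is a rectangular function:
F(omega) = 1 for |omega| < 10, 0 otherwise

Answer: rect(omega/20) [i.e., 1 for |omega| < 10, 0 otherwise]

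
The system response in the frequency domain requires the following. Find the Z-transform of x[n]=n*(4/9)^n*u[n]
Using the property Z{n*a^n*u[n]}=az/(z-a)^2
With a=4/9: X(z)=(4/9)z/(z - 4/9)^2, |z| > 4/9

Answer: (4/9)z/(z - 4/9)^2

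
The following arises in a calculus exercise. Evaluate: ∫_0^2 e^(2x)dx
Antiderivative: (1/2)e^(2x)
Evaluate: (1/2)(e^4 - 1)

Answer: (e^4 - 1)/2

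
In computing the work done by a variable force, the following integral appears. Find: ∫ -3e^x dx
Since d/dx[e^x]=+e^x, we get -3e^x+C

Answer: -3e^x+C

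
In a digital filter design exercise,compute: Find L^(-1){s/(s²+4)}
L^(-1){s/(s²+w²)} = cos(wt)
Here w = 2

Answer: cos(2t)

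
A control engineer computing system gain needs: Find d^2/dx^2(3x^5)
Apply power rule 2 times:
d^1: 15x^4
d^2: 60x^3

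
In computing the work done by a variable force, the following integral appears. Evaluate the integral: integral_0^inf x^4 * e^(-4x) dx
This is a Gamma integral. Substitute u=4x (du=4 dx):
integral_0^inf x^4*e^(-4x) dx=(1/4^5) integral_0^inf u^4*e^(-u) du
=Gamma(5)/4^5=4!/4^5=24/1024

Answer: 3/128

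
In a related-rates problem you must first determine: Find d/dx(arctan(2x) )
d/dx[arctan(u)] = u'/(1+u²), u = 2x, u' = 2

Answer: 2/(1+4x²)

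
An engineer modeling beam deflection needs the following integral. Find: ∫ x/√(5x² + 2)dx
Let u = 5x² + 2, du = 10x dx
∫ (1/10)·u^(-1/2) du = √u/5 + C

Answer: √(5x² + 2)/5 + C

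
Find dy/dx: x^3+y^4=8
Differentiate: 3x^2+4y^3·(dy/dx) = 0
dy/dx = -3x^2/(4y^3)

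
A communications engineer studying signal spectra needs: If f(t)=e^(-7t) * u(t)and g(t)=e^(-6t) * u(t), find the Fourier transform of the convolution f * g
By the convolution theorem: F{f * g} = F(omega) * G(omega)
F(omega) = 1/(7 + j * omega), G(omega) = 1/(6 + j * omega)
F{f * g} = 1/((7 + j * omega)(6 + j * omega))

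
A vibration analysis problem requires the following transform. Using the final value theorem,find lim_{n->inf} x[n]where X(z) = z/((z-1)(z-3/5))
Final value theorem: lim x[n]=lim_{z->1} (z-1)*X(z)
(z-1)*X(z)=z/(z-3/5)
As z->1: 1/(1 - 3/5)=1/(2/5)=5/2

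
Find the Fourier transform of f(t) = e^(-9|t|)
Using the standard pair: F{e^(-a|t|)}=2a/(a^2+omega^2)
With a=9: F(omega)=18/(81+omega^2)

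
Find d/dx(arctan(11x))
d/dx[arctan(u)]=u'/(1+u²), u=11x, u'=11

Answer: 11/(1+121x²)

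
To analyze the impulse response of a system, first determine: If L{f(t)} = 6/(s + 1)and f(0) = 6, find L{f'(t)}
L{f'(t)}=s·F(s) - f(0)=6s/(s+1)-6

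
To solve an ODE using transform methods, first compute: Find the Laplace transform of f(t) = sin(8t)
L{sin(wt)}=w/(s² + w²)
L{sin(8t)}=8/(s² + 64)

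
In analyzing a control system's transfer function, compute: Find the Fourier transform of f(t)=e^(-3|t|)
Using the standard pair: F{e^(-a|t|)} = 2a/(a^2+omega^2)
With a = 3: F(omega) = 6/(9+omega^2)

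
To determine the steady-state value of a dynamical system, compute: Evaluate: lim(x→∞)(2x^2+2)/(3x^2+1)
Divide numerator and denominator by x^2:
lim (2+2/x^2)/(3+1/x^2) = 2/3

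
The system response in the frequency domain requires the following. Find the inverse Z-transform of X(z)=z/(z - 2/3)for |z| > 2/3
Standard pair: z/(z-a) <-> a^n*u[n] for causal signals
With a=2/3: x[n]=(2/3)^n*u[n]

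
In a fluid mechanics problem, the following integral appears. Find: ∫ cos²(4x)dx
Using identity cos²(u)=(1 + cos(2u))/2:
∫ (1 + cos(8x))/2 dx=x/2 + sin(8x)/16 + C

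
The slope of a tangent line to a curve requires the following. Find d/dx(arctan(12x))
d/dx[arctan(u)] = u'/(1+u²), u = 12x, u' = 12

Answer: 12/(1+144x²)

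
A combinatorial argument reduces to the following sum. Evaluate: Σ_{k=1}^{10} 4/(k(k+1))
Partial fractions: 4/(k(k+1))=4/k - 4/(k+1)
Telescoping sum: 4(1-1/11)=4·10/11

Answer: 40/11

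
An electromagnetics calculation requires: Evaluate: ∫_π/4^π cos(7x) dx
Antiderivative: sin(7x)/7
Evaluate at bounds: [sin(7·π)/7] - [sin(7·π/4)/7]
= ((0) - (-√2/2))/7 = √2/14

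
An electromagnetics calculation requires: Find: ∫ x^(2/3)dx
Power rule: ∫ x^(2/3) dx = x^(5/3)/(5/3)+C

Answer: (3/5)·x^(5/3)+C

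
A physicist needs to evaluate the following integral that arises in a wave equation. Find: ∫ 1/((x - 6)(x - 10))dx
Partial fractions: 1/((x-6)(x-10))=A/(x-6)+B/(x-10)
A=-1/4, B=1/4
∫ [-1/4· 1/(x-6)+1/4· 1/(x-10)] dx
=(1/4)[ln|x-10| - ln|x-6|]+C

Answer: (1/4)·ln|(x-10)/(x-6)|+C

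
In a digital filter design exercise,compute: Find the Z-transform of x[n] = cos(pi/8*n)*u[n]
Z{cos(w0*n)*u[n]} = z(z - cos(w0))/(z^2 - 2z*cos(w0) + 1)
With w0 = pi/8: X(z) = z(z - cos(pi/8))/(z^2 - 2z*cos(pi/8) + 1)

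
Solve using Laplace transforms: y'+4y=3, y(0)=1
Take L of both sides: sY(s) - 1 + 4Y(s) = 3/s
Y(s)(s + 4) = 3/s + 1
Y(s) = 3/(s(s + 4)) + 1/(s + 4)
Partial fractions: 3/(s(s + 4)) = (3/4)/s - (3/4)/(s + 4)
So Y(s) = (3/4)/s + (1/4)/(s + 4)
Inverse transform (L^(-1){1/s} = 1, L^(-1){1/(s + 4)} = e^(-4t)):

Answer: y(t) = 3/4 + (1/4)·e^(-4t)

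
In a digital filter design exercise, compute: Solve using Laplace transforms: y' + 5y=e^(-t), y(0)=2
Take L: sY - 2 + 5Y=1/(s + 1)
Y(s + 5)=1/(s + 1) + 2
Y=1/((s + 1)(s + 5)) + 2/(s + 5)
Partial fractions: 1/((s + 1)(s + 5))=(1/4)/(s + 1) - (1/4)/(s + 5)
So Y=(1/4)/(s + 1) + (7/4)/(s + 5)
Inverse Laplace transform (L^(-1){1/(s + 1)}=e^(-t), L^(-1){1/(s + 5)}=e^(-5t)):

Answer: y(t)=(1/4)·e^(-t) + (7/4)·e^(-5t)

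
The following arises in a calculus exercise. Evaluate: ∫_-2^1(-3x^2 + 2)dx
Step 1: Find antiderivative F(x) = -x^3+2x
Step 2: F(1) - F(-2) = 1 - (4) = -3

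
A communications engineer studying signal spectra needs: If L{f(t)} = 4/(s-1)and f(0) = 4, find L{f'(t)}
L{f'(t)} = s·F(s) - f(0) = 4s/(s-1) - 4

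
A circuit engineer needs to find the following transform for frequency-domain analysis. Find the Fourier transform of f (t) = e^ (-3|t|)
Using the standard pair: F{e^(-a|t|)} = 2a/(a^2 + omega^2)
With a = 3: F(omega) = 6/(9 + omega^2)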